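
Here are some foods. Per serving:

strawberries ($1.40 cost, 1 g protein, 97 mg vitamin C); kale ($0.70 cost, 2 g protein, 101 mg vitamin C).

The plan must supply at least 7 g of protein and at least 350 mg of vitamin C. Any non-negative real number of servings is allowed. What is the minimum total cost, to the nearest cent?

$2.45

Two binding constraints pin down two serving amounts, so the optimal mix uses at most two foods. The candidates are each food alone (scaled to the tighter of protein/vitamin C) and each pair with both constraints tight.
strawberries only: max(7/1, 350/97) = 7 servings → $9.80.
kale only: max(7/2, 350/101) = 3.5 servings → $2.45.
strawberries + kale with both targets exact would need a negative amount; discard.
The minimum over all feasible corners is $2.45.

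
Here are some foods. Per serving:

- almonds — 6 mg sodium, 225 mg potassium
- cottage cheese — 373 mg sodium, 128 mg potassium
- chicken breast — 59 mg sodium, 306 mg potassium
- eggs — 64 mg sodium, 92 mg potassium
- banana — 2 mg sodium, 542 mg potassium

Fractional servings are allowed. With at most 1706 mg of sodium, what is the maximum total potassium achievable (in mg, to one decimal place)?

462326.0 mg

Potassium per mg sodium: banana 271, almonds 37.5, chicken breast 5.186, eggs 1.438, cottage cheese 0.3432.
With no serving limits, spend the whole sodium allowance on banana: 1706 mg / 2 mg × 542 mg = 462326.0 mg.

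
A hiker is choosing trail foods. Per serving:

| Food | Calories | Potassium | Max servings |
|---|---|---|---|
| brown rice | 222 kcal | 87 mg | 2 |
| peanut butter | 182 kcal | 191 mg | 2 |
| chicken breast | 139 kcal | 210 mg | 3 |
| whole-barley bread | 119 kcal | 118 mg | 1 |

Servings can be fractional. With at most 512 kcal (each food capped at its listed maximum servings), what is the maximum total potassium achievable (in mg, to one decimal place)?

Potassium per kcal: chicken breast 1.511, peanut butter 1.049, whole-barley bread 0.9916, brown rice 0.3919.
Take 3 servings of chicken breast: uses 417 kcal, +630.0 mg potassium (running total 630.0 mg).
Take 0.522 servings of peanut butter: uses 95 kcal, +99.7 mg potassium (running total 729.7 mg).
Greedy by best ratio exhausts the calories allowance optimally: 729.7 mg.

729.7 mg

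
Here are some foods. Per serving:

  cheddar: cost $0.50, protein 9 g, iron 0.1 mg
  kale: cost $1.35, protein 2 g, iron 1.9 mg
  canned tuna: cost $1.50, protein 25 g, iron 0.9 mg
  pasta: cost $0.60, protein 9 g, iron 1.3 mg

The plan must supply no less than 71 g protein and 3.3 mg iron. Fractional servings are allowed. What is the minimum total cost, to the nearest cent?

cheddar only: max(71/9, 3.3/0.1) = 33 servings → $16.50.
kale only: max(71/2, 3.3/1.9) = 35.5 servings → $47.92.
canned tuna only: max(71/25, 3.3/0.9) = 3.667 servings → $5.50.
pasta only: max(71/9, 3.3/1.3) = 7.889 servings → $4.73.
cheddar + kale with both tight: 7.592 servings and 1.337 servings → $5.60.
cheddar + canned tuna: intersection lies outside the first quadrant.
cheddar + pasta with both tight: 5.796 servings and 2.093 servings → $4.15.
kale + canned tuna with both tight: 0.407 servings and 2.807 servings → $4.76.
kale + pasta with both targets exact would need a negative amount; discard.
canned tuna + pasta with both tight: 2.566 servings and 0.7623 servings → $4.31.
So the least-cost plan costs $4.15.

$4.15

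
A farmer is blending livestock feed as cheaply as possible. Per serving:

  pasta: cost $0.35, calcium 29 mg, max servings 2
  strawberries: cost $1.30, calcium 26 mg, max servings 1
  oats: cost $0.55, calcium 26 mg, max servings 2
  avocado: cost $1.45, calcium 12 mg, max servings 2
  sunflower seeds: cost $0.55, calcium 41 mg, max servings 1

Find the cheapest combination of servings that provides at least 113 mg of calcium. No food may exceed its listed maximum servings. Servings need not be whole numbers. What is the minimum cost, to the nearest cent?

Cost per mg of calcium: pasta $0.0121, sunflower seeds $0.0134, oats $0.0212, strawberries $0.0500, avocado $0.1208.
Take 2 servings of pasta: +58.0 mg calcium for $0.70 (total $0.70, still need 55.0 mg).
Take 1 serving of sunflower seeds: +41.0 mg calcium for $0.55 (total $1.25, still need 14.0 mg).
Take 0.5385 servings of oats: +14.0 mg calcium for $0.30 (total $1.55, still need 0.0 mg).
Filling from the cheapest source first is optimal under one linear minimum: $1.55.

$1.55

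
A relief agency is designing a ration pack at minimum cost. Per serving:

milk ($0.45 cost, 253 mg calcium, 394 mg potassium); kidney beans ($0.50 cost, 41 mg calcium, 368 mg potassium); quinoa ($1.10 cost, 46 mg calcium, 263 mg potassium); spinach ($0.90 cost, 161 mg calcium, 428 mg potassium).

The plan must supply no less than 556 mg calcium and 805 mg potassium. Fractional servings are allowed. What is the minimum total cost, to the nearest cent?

$0.99

This is a tiny linear program; its minimum lies at a vertex of the feasible set. List the vertices and price them.
milk only: max(556/253, 805/394) = 2.198 servings → $0.99.
kidney beans only: max(556/41, 805/368) = 13.56 servings → $6.78.
quinoa only: max(556/46, 805/263) = 12.09 servings → $13.30.
spinach only: max(556/161, 805/428) = 3.453 servings → $3.11.
milk + kidney beans: the both-tight solution has a negative serving — not a feasible corner.
milk + quinoa with both targets exact would need a negative amount; discard.
milk + spinach: intersection lies outside the first quadrant.
kidney beans + quinoa with both targets exact would need a negative amount; discard.
kidney beans + spinach: the both-tight solution has a negative serving — not a feasible corner.
quinoa + spinach: the both-tight solution has a negative serving — not a feasible corner.
So the least-cost plan costs $0.99.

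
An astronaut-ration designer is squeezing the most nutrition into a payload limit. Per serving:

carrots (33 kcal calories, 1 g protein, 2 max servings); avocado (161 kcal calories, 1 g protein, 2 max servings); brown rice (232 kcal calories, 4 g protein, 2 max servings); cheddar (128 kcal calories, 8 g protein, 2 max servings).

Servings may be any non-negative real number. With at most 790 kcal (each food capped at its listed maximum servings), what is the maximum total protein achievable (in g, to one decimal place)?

26.0 g

Protein per kcal: cheddar 0.0625, carrots 0.0303, brown rice 0.01724, avocado 0.006211.
Take 2 servings of cheddar: uses 256 kcal, +16.0 g protein (running total 16.0 g).
Take 2 servings of carrots: uses 66 kcal, +2.0 g protein (running total 18.0 g).
Take 2 servings of brown rice: uses 464 kcal, +8.0 g protein (running total 26.0 g).
Take 0.02484 servings of avocado: uses 4 kcal, +0.0 g protein (running total 26.0 g).
Greedy by best ratio exhausts the calories allowance optimally: 26.0 g.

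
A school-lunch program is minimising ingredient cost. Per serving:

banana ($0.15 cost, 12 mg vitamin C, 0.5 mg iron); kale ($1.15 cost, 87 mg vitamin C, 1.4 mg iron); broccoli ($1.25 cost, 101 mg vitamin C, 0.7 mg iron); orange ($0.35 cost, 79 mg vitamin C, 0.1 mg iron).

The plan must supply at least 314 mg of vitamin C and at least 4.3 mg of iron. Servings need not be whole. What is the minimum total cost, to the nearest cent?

A basic optimal solution has at most two foods positive. Try each food alone and each pair with both targets met exactly.
banana only: max(314/12, 4.3/0.5) = 26.17 servings → $3.92.
kale only: max(314/87, 4.3/1.4) = 3.609 servings → $4.15.
broccoli only: max(314/101, 4.3/0.7) = 6.143 servings → $7.68.
orange only: max(314/79, 4.3/0.1) = 43 servings → $15.05.
banana + kale: intersection lies outside the first quadrant.
banana + broccoli with both tight: 5.095 servings and 2.504 servings → $3.89.
banana + orange with both tight: 8.05 servings and 2.752 servings → $2.17.
kale + broccoli with both tight: 2.665 servings and 0.8137 servings → $4.08.
kale + orange with both tight: 3.026 servings and 0.6428 servings → $3.70.
broccoli + orange with both targets exact would need a negative amount; discard.
So the least-cost plan costs $2.17.

$2.17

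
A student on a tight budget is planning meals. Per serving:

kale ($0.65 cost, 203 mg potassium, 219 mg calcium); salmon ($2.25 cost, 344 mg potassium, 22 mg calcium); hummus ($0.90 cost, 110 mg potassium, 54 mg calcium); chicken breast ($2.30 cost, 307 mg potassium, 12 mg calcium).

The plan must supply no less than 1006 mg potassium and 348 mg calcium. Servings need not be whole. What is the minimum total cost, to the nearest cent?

This is a tiny linear program; its minimum lies at a vertex of the feasible set. List the vertices and price them.
kale only: max(1006/203, 348/219) = 4.956 servings → $3.22.
salmon only: max(1006/344, 348/22) = 15.82 servings → $35.59.
hummus only: max(1006/110, 348/54) = 9.145 servings → $8.23.
chicken breast only: max(1006/307, 348/12) = 29 servings → $66.70.
kale + salmon with both tight: 1.377 servings and 2.112 servings → $5.65.
kale + hummus with both targets exact would need a negative amount; discard.
kale + chicken breast with both tight: 1.462 servings and 2.31 servings → $6.26.
salmon + hummus with both tight: 0.9931 servings and 6.04 servings → $7.67.
salmon + chicken breast: the both-tight solution has a negative serving — not a feasible corner.
hummus + chicken breast with both tight: 6.211 servings and 1.052 servings → $8.01.
Cheapest feasible corner: $3.22.

$3.22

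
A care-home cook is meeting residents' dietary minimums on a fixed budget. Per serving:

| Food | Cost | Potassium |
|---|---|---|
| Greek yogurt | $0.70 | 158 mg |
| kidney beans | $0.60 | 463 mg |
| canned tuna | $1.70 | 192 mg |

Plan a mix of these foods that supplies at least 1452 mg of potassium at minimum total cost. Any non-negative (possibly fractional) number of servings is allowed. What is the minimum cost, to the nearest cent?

Cost per mg of potassium: kidney beans $0.0013, Greek yogurt $0.0044, canned tuna $0.0089.
With no serving limits, use only kidney beans: 1452 mg / 463 mg = 3.136 servings × $0.60 = $1.88.

$1.88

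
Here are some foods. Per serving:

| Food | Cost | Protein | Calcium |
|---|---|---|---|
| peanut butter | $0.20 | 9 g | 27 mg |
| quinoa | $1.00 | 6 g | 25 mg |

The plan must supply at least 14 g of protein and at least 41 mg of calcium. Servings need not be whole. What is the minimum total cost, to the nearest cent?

$0.31

For a min-cost LP with two ≥-constraints, a basic feasible solution has at most two positive variables.
peanut butter only: max(14/9, 41/27) = 1.556 servings → $0.31.
quinoa only: max(14/6, 41/25) = 2.333 servings → $2.33.
peanut butter + quinoa: the both-tight solution has a negative serving — not a feasible corner.
So the least-cost plan costs $0.31.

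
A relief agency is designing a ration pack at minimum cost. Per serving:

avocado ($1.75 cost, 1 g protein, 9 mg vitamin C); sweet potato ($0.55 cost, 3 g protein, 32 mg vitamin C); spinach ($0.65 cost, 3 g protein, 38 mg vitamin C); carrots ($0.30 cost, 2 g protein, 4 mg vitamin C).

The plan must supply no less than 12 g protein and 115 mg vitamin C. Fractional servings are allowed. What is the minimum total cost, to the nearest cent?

This is a tiny linear program; its minimum lies at a vertex of the feasible set. List the vertices and price them.
avocado only: max(12/1, 115/9) = 12.78 servings → $22.36.
sweet potato only: max(12/3, 115/32) = 4 servings → $2.20.
spinach only: max(12/3, 115/38) = 4 servings → $2.60.
carrots only: max(12/2, 115/4) = 28.75 servings → $8.62.
avocado + sweet potato with both tight: 7.8 servings and 1.4 servings → $14.42.
avocado + spinach with both tight: 10.09 servings and 0.6364 servings → $18.07.
avocado + carrots: intersection lies outside the first quadrant.
sweet potato + spinach with both targets exact would need a negative amount; discard.
sweet potato + carrots with both tight: 3.5 servings and 0.75 servings → $2.15.
spinach + carrots with both tight: 2.844 servings and 1.734 servings → $2.37.
The minimum over all feasible corners is $2.15.

$2.15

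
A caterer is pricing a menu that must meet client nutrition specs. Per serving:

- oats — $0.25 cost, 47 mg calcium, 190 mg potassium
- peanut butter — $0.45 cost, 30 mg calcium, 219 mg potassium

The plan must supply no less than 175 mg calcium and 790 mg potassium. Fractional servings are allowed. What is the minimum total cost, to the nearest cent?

$1.04

For a min-cost LP with two ≥-constraints, a basic feasible solution has at most two positive variables.
oats only: max(175/47, 790/190) = 4.158 servings → $1.04.
peanut butter only: max(175/30, 790/219) = 5.833 servings → $2.62.
oats + peanut butter with both tight: 3.184 servings and 0.8448 servings → $1.18.
Cheapest feasible corner: $1.04.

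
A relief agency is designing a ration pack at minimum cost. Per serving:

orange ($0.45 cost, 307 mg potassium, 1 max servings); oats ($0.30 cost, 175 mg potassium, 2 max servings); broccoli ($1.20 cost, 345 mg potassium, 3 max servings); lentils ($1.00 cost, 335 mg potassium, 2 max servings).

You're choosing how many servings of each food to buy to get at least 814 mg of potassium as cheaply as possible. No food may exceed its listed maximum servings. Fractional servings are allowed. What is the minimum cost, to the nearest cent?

Cost per mg of potassium: orange $0.0015, oats $0.0017, lentils $0.0030, broccoli $0.0035.
Take 1 serving of orange: +307.0 mg potassium for $0.45 (total $0.45, still need 507.0 mg).
Take 2 servings of oats: +350.0 mg potassium for $0.60 (total $1.05, still need 157.0 mg).
Take 0.4687 servings of lentils: +157.0 mg potassium for $0.47 (total $1.52, still need 0.0 mg).
Greedy by cheapest-per-mg is optimal for a single linear constraint, so the minimum cost is $1.52.

$1.52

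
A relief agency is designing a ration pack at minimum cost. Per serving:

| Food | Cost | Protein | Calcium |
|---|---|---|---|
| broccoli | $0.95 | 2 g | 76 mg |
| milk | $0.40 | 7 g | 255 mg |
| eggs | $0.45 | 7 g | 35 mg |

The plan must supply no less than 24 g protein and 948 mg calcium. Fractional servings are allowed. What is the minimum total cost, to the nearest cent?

An LP optimum is at a vertex; with two nutrient constraints at most two foods are used. Check each candidate.
broccoli only: max(24/2, 948/76) = 12.47 servings → $11.85.
milk only: max(24/7, 948/255) = 3.718 servings → $1.49.
eggs only: max(24/7, 948/35) = 27.09 servings → $12.19.
broccoli + milk: intersection lies outside the first quadrant.
broccoli + eggs with both targets exact would need a negative amount; discard.
milk + eggs with both targets exact would need a negative amount; discard.
The minimum over all feasible corners is $1.49.

$1.49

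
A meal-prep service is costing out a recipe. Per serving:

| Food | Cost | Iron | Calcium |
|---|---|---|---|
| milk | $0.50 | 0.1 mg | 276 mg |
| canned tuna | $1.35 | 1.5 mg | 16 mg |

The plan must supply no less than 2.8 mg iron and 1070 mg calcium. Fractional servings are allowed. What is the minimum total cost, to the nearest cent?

$4.07

The cheapest plan sits at a corner of the feasible region — with two constraints it uses at most two foods.
milk only: max(2.8/0.1, 1070/276) = 28 servings → $14.00.
canned tuna only: max(2.8/1.5, 1070/16) = 66.88 servings → $90.28.
milk + canned tuna with both tight: 3.783 servings and 1.614 servings → $4.07.
So the least-cost plan costs $4.07.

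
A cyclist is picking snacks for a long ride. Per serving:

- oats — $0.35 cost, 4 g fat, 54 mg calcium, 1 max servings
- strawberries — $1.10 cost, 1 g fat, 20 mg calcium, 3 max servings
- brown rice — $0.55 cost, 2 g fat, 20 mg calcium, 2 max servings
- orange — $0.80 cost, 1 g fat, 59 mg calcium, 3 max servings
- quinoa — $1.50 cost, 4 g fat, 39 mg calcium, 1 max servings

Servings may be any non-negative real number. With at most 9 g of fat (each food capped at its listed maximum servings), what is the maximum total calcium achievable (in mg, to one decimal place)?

277.5 mg

Calcium per g fat: orange 59, strawberries 20, oats 13.5, brown rice 10, quinoa 9.75.
Take 3 servings of orange: uses 3 g fat, +177.0 mg calcium (running total 177.0 mg).
Take 3 servings of strawberries: uses 3 g fat, +60.0 mg calcium (running total 237.0 mg).
Take 0.75 servings of oats: uses 3 g fat, +40.5 mg calcium (running total 277.5 mg).
Greedy by best ratio exhausts the fat allowance optimally: 277.5 mg.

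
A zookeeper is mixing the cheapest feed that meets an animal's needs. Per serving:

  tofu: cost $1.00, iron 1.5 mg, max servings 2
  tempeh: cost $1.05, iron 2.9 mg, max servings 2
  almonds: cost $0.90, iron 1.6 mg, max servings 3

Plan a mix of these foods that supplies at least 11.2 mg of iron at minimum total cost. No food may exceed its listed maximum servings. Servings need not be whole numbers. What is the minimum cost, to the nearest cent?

Cost per mg of iron: tempeh $0.3621, almonds $0.5625, tofu $0.6667.
Take 2 servings of tempeh: +5.8 mg iron for $2.10 (total $2.10, still need 5.4 mg).
Take 3 servings of almonds: +4.8 mg iron for $2.70 (total $4.80, still need 0.6 mg).
Take 0.4 servings of tofu: +0.6 mg iron for $0.40 (total $5.20, still need 0.0 mg).
Greedy by cheapest-per-mg is optimal for a single linear constraint, so the minimum cost is $5.20.

$5.20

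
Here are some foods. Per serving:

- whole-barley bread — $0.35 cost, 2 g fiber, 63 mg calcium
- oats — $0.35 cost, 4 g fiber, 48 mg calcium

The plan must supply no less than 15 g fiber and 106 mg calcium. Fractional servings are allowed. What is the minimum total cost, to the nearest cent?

$1.31

This is a tiny linear program; its minimum lies at a vertex of the feasible set. List the vertices and price them.
whole-barley bread only: max(15/2, 106/63) = 7.5 servings → $2.62.
oats only: max(15/4, 106/48) = 3.75 servings → $1.31.
whole-barley bread + oats: intersection lies outside the first quadrant.
The minimum over all feasible corners is $1.31.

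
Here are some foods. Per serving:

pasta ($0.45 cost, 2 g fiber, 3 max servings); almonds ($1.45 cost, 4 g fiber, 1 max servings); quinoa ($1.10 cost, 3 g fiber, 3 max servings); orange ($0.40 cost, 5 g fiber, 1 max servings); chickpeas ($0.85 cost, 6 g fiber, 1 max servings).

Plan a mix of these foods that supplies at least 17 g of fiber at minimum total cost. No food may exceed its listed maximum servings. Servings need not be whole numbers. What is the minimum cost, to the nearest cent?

$2.60

Cost per g of fiber: orange $0.0800, chickpeas $0.1417, pasta $0.2250, almonds $0.3625, quinoa $0.3667.
Take 1 serving of orange: +5.0 g fiber for $0.40 (total $0.40, still need 12.0 g).
Take 1 serving of chickpeas: +6.0 g fiber for $0.85 (total $1.25, still need 6.0 g).
Take 3 servings of pasta: +6.0 g fiber for $1.35 (total $2.60, still need 0.0 g).
Filling from the cheapest source first is optimal under one linear minimum: $2.60.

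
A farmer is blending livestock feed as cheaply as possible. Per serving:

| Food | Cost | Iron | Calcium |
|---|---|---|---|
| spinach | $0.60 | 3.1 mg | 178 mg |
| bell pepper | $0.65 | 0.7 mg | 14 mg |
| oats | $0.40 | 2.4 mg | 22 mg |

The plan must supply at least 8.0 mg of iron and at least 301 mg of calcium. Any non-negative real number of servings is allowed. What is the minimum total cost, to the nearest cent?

$1.46

Two binding constraints pin down two serving amounts, so the optimal mix uses at most two foods. The candidates are each food alone (scaled to the tighter of iron/calcium) and each pair with both constraints tight.
spinach only: max(8.0/3.1, 301/178) = 2.581 servings → $1.55.
bell pepper only: max(8.0/0.7, 301/14) = 21.5 servings → $13.97.
oats only: max(8.0/2.4, 301/22) = 13.68 servings → $5.47.
spinach + bell pepper with both tight: 1.216 servings and 6.046 servings → $4.66.
spinach + oats with both tight: 1.522 servings and 1.367 servings → $1.46.
bell pepper + oats: the both-tight solution has a negative serving — not a feasible corner.
The minimum over all feasible corners is $1.46.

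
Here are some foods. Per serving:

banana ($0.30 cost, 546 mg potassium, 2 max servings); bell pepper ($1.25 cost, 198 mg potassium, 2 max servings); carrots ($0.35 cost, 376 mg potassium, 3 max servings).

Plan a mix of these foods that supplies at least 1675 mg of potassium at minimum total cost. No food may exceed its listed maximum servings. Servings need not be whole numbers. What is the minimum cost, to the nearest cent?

Cost per mg of potassium: banana $0.0005, carrots $0.0009, bell pepper $0.0063.
Take 2 servings of banana: +1092.0 mg potassium for $0.60 (total $0.60, still need 583.0 mg).
Take 1.551 servings of carrots: +583.0 mg potassium for $0.54 (total $1.14, still need 0.0 mg).
Filling from the cheapest source first is optimal under one linear minimum: $1.14.

$1.14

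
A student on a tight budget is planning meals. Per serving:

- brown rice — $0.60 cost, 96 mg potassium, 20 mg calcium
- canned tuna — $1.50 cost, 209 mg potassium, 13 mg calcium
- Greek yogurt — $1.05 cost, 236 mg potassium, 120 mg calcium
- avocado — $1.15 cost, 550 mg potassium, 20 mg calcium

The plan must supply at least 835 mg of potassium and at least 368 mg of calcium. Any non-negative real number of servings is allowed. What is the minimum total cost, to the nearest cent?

Check every corner: each single food scaled to meet both minima, and each pair solved so both constraints bind.
brown rice only: max(835/96, 368/20) = 18.4 servings → $11.04.
canned tuna only: max(835/209, 368/13) = 28.31 servings → $42.46.
Greek yogurt only: max(835/236, 368/120) = 3.538 servings → $3.72.
avocado only: max(835/550, 368/20) = 18.4 servings → $21.16.
brown rice + canned tuna: intersection lies outside the first quadrant.
brown rice + Greek yogurt with both tight: 1.964 servings and 2.739 servings → $4.05.
brown rice + avocado with both targets exact would need a negative amount; discard.
canned tuna + Greek yogurt with both tight: 0.6066 servings and 3.001 servings → $4.06.
canned tuna + avocado: intersection lies outside the first quadrant.
Greek yogurt + avocado with both tight: 3.03 servings and 0.2179 servings → $3.43.
So the least-cost plan costs $3.43.

$3.43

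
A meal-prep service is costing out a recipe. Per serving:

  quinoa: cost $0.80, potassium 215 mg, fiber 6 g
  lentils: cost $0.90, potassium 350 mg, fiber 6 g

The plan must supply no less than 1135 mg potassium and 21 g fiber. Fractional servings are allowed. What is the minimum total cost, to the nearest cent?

With two linear requirements the optimum uses one or two foods; enumerate the corners.
quinoa only: max(1135/215, 21/6) = 5.279 servings → $4.22.
lentils only: max(1135/350, 21/6) = 3.5 servings → $3.15.
quinoa + lentils with both tight: 0.6667 servings and 2.833 servings → $3.08.
The minimum over all feasible corners is $3.08.

$3.08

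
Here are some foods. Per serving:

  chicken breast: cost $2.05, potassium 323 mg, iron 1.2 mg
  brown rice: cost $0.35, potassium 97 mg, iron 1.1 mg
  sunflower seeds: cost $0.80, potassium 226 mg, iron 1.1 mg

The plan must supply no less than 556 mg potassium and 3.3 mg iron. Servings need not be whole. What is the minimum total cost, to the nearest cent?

Compare the cost at each extreme point of the feasible region.
chicken breast only: max(556/323, 3.3/1.2) = 2.75 servings → $5.64.
brown rice only: max(556/97, 3.3/1.1) = 5.732 servings → $2.01.
sunflower seeds only: max(556/226, 3.3/1.1) = 3 servings → $2.40.
chicken breast + brown rice with both tight: 1.22 servings and 1.669 servings → $3.09.
chicken breast + sunflower seeds with both targets exact would need a negative amount; discard.
brown rice + sunflower seeds with both tight: 0.9457 servings and 2.054 servings → $1.97.
So the least-cost plan costs $1.97.

$1.97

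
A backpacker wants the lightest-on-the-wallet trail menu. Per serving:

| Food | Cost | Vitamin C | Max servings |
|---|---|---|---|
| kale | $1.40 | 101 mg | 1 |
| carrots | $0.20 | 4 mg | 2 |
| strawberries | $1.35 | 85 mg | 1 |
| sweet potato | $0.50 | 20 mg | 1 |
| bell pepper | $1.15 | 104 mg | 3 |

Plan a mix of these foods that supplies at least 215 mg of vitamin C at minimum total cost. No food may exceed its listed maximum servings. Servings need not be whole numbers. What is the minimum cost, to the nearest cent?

$2.38

Cost per mg of vitamin C: bell pepper $0.0111, kale $0.0139, strawberries $0.0159, sweet potato $0.0250, carrots $0.0500.
Take 2.067 servings of bell pepper: +215.0 mg vitamin C for $2.38 (total $2.38, still need 0.0 mg).
Greedy by cheapest-per-mg is optimal for a single linear constraint, so the minimum cost is $2.38.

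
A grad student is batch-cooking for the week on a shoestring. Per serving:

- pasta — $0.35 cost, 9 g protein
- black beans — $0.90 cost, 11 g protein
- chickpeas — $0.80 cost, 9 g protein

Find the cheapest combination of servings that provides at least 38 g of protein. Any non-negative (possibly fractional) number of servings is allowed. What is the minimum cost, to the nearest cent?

$1.48

Cost per g of protein: pasta $0.0389, black beans $0.0818, chickpeas $0.0889.
With no serving limits, use only pasta: 38 g / 9 g = 4.222 servings × $0.35 = $1.48.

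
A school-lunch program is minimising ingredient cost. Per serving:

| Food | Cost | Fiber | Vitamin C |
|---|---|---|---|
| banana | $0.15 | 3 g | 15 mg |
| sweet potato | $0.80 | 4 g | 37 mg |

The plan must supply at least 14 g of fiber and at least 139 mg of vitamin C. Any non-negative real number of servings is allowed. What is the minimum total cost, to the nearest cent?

$1.39

For a min-cost LP with two ≥-constraints, a basic feasible solution has at most two positive variables.
banana only: max(14/3, 139/15) = 9.267 servings → $1.39.
sweet potato only: max(14/4, 139/37) = 3.757 servings → $3.01.
banana + sweet potato: the both-tight solution has a negative serving — not a feasible corner.
The minimum over all feasible corners is $1.39.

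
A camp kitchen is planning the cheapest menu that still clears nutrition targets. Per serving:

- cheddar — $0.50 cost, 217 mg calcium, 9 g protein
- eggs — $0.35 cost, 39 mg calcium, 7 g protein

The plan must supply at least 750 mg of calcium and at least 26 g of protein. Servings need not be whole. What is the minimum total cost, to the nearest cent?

$1.73

Check every corner: each single food scaled to meet both minima, and each pair solved so both constraints bind.
cheddar only: max(750/217, 26/9) = 3.456 servings → $1.73.
eggs only: max(750/39, 26/7) = 19.23 servings → $6.73.
cheddar + eggs: intersection lies outside the first quadrant.
Cheapest feasible corner: $1.73.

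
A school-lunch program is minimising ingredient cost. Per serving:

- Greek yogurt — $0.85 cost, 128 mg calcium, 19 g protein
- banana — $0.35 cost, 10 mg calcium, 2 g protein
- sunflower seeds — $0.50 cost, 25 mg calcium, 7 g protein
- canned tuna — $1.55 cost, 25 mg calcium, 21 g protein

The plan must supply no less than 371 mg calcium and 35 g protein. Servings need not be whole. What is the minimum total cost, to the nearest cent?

$2.46

With two linear requirements the optimum uses one or two foods; enumerate the corners.
Greek yogurt only: max(371/128, 35/19) = 2.898 servings → $2.46.
banana only: max(371/10, 35/2) = 37.1 servings → $12.98.
sunflower seeds only: max(371/25, 35/7) = 14.84 servings → $7.42.
canned tuna only: max(371/25, 35/21) = 14.84 servings → $23.00.
Greek yogurt + banana: intersection lies outside the first quadrant.
Greek yogurt + sunflower seeds with both targets exact would need a negative amount; discard.
Greek yogurt + canned tuna: intersection lies outside the first quadrant.
banana + sunflower seeds: intersection lies outside the first quadrant.
banana + canned tuna: the both-tight solution has a negative serving — not a feasible corner.
sunflower seeds + canned tuna with both targets exact would need a negative amount; discard.
So the least-cost plan costs $2.46.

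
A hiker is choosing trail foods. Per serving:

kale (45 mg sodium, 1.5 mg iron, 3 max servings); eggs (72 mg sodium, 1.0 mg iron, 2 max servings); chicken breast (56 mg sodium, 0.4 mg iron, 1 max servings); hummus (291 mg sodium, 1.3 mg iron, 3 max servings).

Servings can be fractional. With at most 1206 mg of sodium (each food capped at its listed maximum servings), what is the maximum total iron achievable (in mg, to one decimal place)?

Iron per mg sodium: kale 0.03333, eggs 0.01389, chicken breast 0.007143, hummus 0.004467.
Take 3 servings of kale: uses 135 mg sodium, +4.5 mg iron (running total 4.5 mg).
Take 2 servings of eggs: uses 144 mg sodium, +2.0 mg iron (running total 6.5 mg).
Take 1 serving of chicken breast: uses 56 mg sodium, +0.4 mg iron (running total 6.9 mg).
Take 2.993 servings of hummus: uses 871 mg sodium, +3.9 mg iron (running total 10.8 mg).
Filling greedily by iron-per-mg sodium is optimal for one linear limit, giving 10.8 mg.

10.8 mg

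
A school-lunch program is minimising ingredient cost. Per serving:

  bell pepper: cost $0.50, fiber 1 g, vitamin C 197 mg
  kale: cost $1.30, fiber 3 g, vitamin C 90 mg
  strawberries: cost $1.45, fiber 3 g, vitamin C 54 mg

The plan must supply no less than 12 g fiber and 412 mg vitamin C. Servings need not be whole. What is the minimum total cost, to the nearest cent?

$5.22

bell pepper only: max(12/1, 412/197) = 12 servings → $6.00.
kale only: max(12/3, 412/90) = 4.578 servings → $5.95.
strawberries only: max(12/3, 412/54) = 7.63 servings → $11.06.
bell pepper + kale with both tight: 0.3114 servings and 3.896 servings → $5.22.
bell pepper + strawberries with both tight: 1.095 servings and 3.635 servings → $5.82.
kale + strawberries: intersection lies outside the first quadrant.
Cheapest feasible corner: $5.22.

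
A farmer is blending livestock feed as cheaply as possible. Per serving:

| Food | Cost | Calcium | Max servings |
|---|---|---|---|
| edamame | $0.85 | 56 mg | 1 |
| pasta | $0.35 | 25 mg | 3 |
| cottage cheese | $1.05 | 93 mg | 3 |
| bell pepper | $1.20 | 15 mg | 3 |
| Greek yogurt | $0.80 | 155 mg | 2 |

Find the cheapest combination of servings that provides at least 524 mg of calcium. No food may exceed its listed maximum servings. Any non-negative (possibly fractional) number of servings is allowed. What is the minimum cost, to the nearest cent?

$4.02

Cost per mg of calcium: Greek yogurt $0.0052, cottage cheese $0.0113, pasta $0.0140, edamame $0.0152, bell pepper $0.0800.
Take 2 servings of Greek yogurt: +310.0 mg calcium for $1.60 (total $1.60, still need 214.0 mg).
Take 2.301 servings of cottage cheese: +214.0 mg calcium for $2.42 (total $4.02, still need 0.0 mg).
Greedy by cheapest-per-mg is optimal for a single linear constraint, so the minimum cost is $4.02.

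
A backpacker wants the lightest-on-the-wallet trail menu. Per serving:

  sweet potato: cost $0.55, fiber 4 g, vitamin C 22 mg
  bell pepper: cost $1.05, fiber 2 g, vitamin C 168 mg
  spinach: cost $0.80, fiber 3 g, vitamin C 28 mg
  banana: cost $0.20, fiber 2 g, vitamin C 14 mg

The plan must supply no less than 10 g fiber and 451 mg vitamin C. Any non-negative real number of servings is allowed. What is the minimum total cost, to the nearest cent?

$3.10

An LP optimum is at a vertex; with two nutrient constraints at most two foods are used. Check each candidate.
sweet potato only: max(10/4, 451/22) = 20.5 servings → $11.28.
bell pepper only: max(10/2, 451/168) = 5 servings → $5.25.
spinach only: max(10/3, 451/28) = 16.11 servings → $12.89.
banana only: max(10/2, 451/14) = 32.21 servings → $6.44.
sweet potato + bell pepper with both tight: 1.239 servings and 2.522 servings → $3.33.
sweet potato + spinach: the both-tight solution has a negative serving — not a feasible corner.
sweet potato + banana with both targets exact would need a negative amount; discard.
bell pepper + spinach with both tight: 2.395 servings and 1.737 servings → $3.90.
bell pepper + banana with both tight: 2.474 servings and 2.526 servings → $3.10.
spinach + banana with both targets exact would need a negative amount; discard.
So the least-cost plan costs $3.10.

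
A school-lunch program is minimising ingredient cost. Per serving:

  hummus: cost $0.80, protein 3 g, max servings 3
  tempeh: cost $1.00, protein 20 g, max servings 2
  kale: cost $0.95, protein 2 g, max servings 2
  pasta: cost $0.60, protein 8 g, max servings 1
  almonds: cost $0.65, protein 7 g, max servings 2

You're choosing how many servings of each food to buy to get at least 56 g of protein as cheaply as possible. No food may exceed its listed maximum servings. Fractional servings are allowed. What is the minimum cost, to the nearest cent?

$3.34

Cost per g of protein: tempeh $0.0500, pasta $0.0750, almonds $0.0929, hummus $0.2667, kale $0.4750.
Take 2 servings of tempeh: +40.0 g protein for $2.00 (total $2.00, still need 16.0 g).
Take 1 serving of pasta: +8.0 g protein for $0.60 (total $2.60, still need 8.0 g).
Take 1.143 servings of almonds: +8.0 g protein for $0.74 (total $3.34, still need 0.0 g).
Filling from the cheapest source first is optimal under one linear minimum: $3.34.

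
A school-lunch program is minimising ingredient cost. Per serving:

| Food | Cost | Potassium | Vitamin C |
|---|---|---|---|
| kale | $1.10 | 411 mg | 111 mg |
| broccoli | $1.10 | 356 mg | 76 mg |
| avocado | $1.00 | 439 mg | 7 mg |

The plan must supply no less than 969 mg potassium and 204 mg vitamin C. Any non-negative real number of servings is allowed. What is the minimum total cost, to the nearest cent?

At the optimum either one food covers both requirements or two foods hit both targets exactly; no other combination can be cheaper.
kale only: max(969/411, 204/111) = 2.358 servings → $2.59.
broccoli only: max(969/356, 204/76) = 2.722 servings → $2.99.
avocado only: max(969/439, 204/7) = 29.14 servings → $29.14.
kale + broccoli: the both-tight solution has a negative serving — not a feasible corner.
kale + avocado with both tight: 1.805 servings and 0.5172 servings → $2.50.
broccoli + avocado with both tight: 2.681 servings and 0.03304 servings → $2.98.
Cheapest feasible corner: $2.50.

$2.50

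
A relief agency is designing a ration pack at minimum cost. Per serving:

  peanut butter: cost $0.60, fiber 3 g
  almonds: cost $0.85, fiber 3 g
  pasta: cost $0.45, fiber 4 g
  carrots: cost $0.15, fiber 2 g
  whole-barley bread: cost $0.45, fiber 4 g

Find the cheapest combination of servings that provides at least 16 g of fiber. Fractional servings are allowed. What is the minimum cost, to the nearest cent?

Cost per g of fiber: carrots $0.0750, pasta $0.1125, whole-barley bread $0.1125, peanut butter $0.2000, almonds $0.2833.
With no serving limits, use only carrots: 16 g / 2 g = 8 servings × $0.15 = $1.20.

$1.20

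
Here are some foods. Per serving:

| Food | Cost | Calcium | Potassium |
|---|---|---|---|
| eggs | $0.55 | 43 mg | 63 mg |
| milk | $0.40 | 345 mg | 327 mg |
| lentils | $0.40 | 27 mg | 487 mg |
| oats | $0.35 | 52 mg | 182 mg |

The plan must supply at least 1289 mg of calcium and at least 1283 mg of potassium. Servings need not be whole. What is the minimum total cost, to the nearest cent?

$1.54

eggs only: max(1289/43, 1283/63) = 29.98 servings → $16.49.
milk only: max(1289/345, 1283/327) = 3.924 servings → $1.57.
lentils only: max(1289/27, 1283/487) = 47.74 servings → $19.10.
oats only: max(1289/52, 1283/182) = 24.79 servings → $8.68.
eggs + milk with both tight: 2.754 servings and 3.393 servings → $2.87.
eggs + lentils: the both-tight solution has a negative serving — not a feasible corner.
eggs + oats: intersection lies outside the first quadrant.
milk + lentils with both tight: 3.726 servings and 0.1328 servings → $1.54.
milk + oats with both tight: 3.667 servings and 0.4615 servings → $1.63.
lentils + oats with both targets exact would need a negative amount; discard.
So the least-cost plan costs $1.54.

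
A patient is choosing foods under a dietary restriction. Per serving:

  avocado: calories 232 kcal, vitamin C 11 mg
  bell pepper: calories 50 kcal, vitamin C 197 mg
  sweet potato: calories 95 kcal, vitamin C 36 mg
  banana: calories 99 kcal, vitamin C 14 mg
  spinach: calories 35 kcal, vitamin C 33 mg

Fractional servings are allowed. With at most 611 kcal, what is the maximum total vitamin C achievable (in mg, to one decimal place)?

Vitamin C per kcal: bell pepper 3.94, spinach 0.9429, sweet potato 0.3789, banana 0.1414, avocado 0.04741.
With no serving limits, spend the whole calories allowance on bell pepper: 611 kcal / 50 kcal × 197 mg = 2407.3 mg.

2407.3 mg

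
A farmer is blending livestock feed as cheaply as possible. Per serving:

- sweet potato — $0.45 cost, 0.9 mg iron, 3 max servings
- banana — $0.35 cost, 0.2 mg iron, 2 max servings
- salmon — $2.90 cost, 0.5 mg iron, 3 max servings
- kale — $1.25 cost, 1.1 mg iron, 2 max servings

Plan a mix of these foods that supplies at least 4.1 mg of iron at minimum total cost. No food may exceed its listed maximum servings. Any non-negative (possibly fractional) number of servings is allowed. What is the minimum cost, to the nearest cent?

$2.94

Cost per mg of iron: sweet potato $0.5000, kale $1.1364, banana $1.7500, salmon $5.8000.
Take 3 servings of sweet potato: +2.7 mg iron for $1.35 (total $1.35, still need 1.4 mg).
Take 1.273 servings of kale: +1.4 mg iron for $1.59 (total $2.94, still need 0.0 mg).
Filling from the cheapest source first is optimal under one linear minimum: $2.94.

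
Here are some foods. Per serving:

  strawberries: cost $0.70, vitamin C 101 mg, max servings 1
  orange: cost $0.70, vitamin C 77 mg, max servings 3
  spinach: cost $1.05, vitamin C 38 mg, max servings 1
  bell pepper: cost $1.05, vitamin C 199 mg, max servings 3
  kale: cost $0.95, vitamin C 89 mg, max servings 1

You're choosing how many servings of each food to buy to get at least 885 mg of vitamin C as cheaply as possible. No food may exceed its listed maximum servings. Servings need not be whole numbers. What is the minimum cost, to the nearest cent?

Cost per mg of vitamin C: bell pepper $0.0053, strawberries $0.0069, orange $0.0091, kale $0.0107, spinach $0.0276.
Take 3 servings of bell pepper: +597.0 mg vitamin C for $3.15 (total $3.15, still need 288.0 mg).
Take 1 serving of strawberries: +101.0 mg vitamin C for $0.70 (total $3.85, still need 187.0 mg).
Take 2.429 servings of orange: +187.0 mg vitamin C for $1.70 (total $5.55, still need 0.0 mg).
Filling from the cheapest source first is optimal under one linear minimum: $5.55.

$5.55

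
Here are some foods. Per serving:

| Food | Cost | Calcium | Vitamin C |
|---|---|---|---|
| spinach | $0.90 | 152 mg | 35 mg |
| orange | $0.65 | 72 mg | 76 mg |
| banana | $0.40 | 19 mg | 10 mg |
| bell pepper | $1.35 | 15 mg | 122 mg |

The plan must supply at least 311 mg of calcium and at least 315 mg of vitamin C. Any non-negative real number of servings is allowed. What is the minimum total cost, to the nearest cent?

Minimising a linear cost over {calcium ≥ 311, vitamin C ≥ 315, servings ≥ 0} — the optimum is at a vertex, using one or two foods.
spinach only: max(311/152, 315/35) = 9 servings → $8.10.
orange only: max(311/72, 315/76) = 4.319 servings → $2.81.
banana only: max(311/19, 315/10) = 31.5 servings → $12.60.
bell pepper only: max(311/15, 315/122) = 20.73 servings → $27.99.
spinach + orange with both tight: 0.1058 servings and 4.096 servings → $2.76.
spinach + banana: intersection lies outside the first quadrant.
spinach + bell pepper with both tight: 1.843 servings and 2.053 servings → $4.43.
orange + banana with both tight: 3.971 servings and 1.32 servings → $3.11.
orange + bell pepper with both targets exact would need a negative amount; discard.
banana + bell pepper with both tight: 15.32 servings and 1.326 servings → $7.92.
So the least-cost plan costs $2.76.

$2.76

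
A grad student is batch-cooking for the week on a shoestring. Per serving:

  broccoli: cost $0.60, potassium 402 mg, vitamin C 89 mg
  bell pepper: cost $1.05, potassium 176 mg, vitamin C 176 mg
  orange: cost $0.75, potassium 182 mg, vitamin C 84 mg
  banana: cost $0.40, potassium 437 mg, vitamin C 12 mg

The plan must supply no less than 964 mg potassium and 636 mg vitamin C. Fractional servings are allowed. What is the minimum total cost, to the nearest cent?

$3.87

At the optimum either one food covers both requirements or two foods hit both targets exactly; no other combination can be cheaper.
broccoli only: max(964/402, 636/89) = 7.146 servings → $4.29.
bell pepper only: max(964/176, 636/176) = 5.477 servings → $5.75.
orange only: max(964/182, 636/84) = 7.571 servings → $5.68.
banana only: max(964/437, 636/12) = 53 servings → $21.20.
broccoli + bell pepper with both tight: 1.048 servings and 3.084 servings → $3.87.
broccoli + orange with both targets exact would need a negative amount; discard.
broccoli + banana: intersection lies outside the first quadrant.
bell pepper + orange with both tight: 2.016 servings and 3.347 servings → $4.63.
bell pepper + banana with both tight: 3.561 servings and 0.7718 servings → $4.05.
orange + banana with both targets exact would need a negative amount; discard.
The minimum over all feasible corners is $3.87.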